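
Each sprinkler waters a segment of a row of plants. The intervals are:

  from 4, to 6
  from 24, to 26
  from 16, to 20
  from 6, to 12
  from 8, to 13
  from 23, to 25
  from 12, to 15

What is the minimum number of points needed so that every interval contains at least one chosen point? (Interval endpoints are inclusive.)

Sort by right endpoint; whenever an interval is uncovered, place a point at its right end.
By right end: [4,6]  [6,12]  [8,13]  [12,15]  [16,20]  [23,25]  [24,26]
[4,6] uncovered → point at 6; [8,13] uncovered → point at 13; [16,20] uncovered → point at 20; [23,25] uncovered → point at 25.
Points: 6, 13, 20, 25 (4 total).

4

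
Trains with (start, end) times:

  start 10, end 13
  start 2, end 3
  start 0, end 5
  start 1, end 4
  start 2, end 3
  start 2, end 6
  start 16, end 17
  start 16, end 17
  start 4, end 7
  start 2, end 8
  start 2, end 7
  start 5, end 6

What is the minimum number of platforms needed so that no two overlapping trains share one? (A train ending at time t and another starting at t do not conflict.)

7

Count concurrent intervals with a sweep; the peak is the room count.
starts: [0, 1, 2, 2, 2, 2, 2, 4, 5, 10, 16, 16]
ends:   [3, 3, 4, 5, 6, 6, 7, 7, 8, 13, 17, 17]
s0→1 s1→2 s2→3 s2→4 s2→5 s2→6 s2→7  — peak 7.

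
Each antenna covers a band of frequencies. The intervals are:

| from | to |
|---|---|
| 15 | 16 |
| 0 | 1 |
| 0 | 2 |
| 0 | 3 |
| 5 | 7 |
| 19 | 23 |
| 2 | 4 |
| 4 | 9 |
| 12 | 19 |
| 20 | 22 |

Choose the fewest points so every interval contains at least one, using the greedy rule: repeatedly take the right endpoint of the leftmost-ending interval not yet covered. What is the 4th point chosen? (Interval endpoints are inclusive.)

Process intervals by earliest right end; each time one isn't hit yet, stab at its right endpoint.
Sorted: [0,1] [0,2] [0,3] [2,4] [5,7] [4,9] [15,16] [12,19] [20,22] [19,23]
{[0,1],[0,2],[0,3]} hit by 1; {[2,4]} hit by 4; {[5,7],[4,9]} hit by 7; {[15,16],[12,19]} hit by 16; {[20,22],[19,23]} hit by 22.
Points: 1, 4, 7, 16, 22 (5 total).

16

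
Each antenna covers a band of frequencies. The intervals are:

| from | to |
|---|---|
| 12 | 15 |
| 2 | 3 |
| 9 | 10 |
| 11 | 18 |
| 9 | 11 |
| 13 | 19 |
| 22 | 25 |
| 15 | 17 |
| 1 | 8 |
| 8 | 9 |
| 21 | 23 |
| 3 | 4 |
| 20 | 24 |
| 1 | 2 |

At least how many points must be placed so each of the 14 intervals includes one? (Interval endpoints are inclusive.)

5

Process intervals by earliest right end; each time one isn't hit yet, stab at its right endpoint.
By right end: [1,2]  [2,3]  [3,4]  [1,8]  [8,9]  [9,10]  [9,11]  [12,15]  [15,17]  [11,18]  [13,19]  [21,23]  [20,24]  [22,25]
[1,2] uncovered → point at 2; [3,4] uncovered → point at 4; [8,9] uncovered → point at 9; [12,15] uncovered → point at 15; [21,23] uncovered → point at 23.
Points: 2, 4, 9, 15, 23 (5 total).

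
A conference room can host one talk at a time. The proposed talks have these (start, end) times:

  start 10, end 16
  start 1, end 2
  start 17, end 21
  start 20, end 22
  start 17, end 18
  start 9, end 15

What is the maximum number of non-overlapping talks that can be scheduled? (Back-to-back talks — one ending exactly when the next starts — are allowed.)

Sorted by end: (1,2)  (9,15)  (10,16)  (17,18)  (17,21)  (20,22)
take (1,2); take (9,15); take (17,18); take (20,22).
Selected 4 talks.

4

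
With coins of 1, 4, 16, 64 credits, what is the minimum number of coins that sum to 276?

Greedy: take as many of the largest coin as possible, then repeat with the remainder.
276 − 4×64→20 − 1×16→4 − 1×4→0
Total coins = 4 + 1 + 1 = 6

6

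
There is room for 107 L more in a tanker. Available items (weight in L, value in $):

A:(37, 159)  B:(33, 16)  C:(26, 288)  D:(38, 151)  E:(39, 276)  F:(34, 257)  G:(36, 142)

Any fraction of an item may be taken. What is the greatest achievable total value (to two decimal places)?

Greedy by value/weight ratio, highest first.
Ratios (sorted): C 11.08, F 7.56, E 7.08, A 4.30, D 3.97, G 3.94, B 0.48
take C (26 @ 288); take F (34 @ 257); take E (39 @ 276); take 8/37 of A → 34.38. Capacity used 107/107.
Total value = 855.38

855.38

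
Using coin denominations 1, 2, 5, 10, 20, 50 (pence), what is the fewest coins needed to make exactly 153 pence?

5

Greedy: take as many of the largest coin as possible, then repeat with the remainder.
153 − 3×50→3 − 1×2→1 − 1×1→0
Total coins = 3 + 1 + 1 = 5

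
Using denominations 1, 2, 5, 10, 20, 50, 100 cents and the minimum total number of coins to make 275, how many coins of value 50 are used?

1

Use the largest denomination that fits, subtract, and repeat.
275 = 2×100 + 1×50 + 1×20 + 1×5
Count of 50: 1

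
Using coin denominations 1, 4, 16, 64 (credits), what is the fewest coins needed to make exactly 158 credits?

8

Greedy: take as many of the largest coin as possible, then repeat with the remainder.
158 = 2×64 + 1×16 + 3×4 + 2×1
Total coins = 2 + 1 + 3 + 2 = 8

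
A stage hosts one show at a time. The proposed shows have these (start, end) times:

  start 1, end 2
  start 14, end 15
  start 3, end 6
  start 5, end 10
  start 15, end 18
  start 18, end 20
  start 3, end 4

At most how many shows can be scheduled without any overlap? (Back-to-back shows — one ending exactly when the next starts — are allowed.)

6

Sorted by end: (1,2)  (3,4)  (3,6)  (5,10)  (14,15)  (15,18)  (18,20)
take (1,2); take (3,4); take (5,10); take (14,15); take (15,18); take (18,20).
Selected 6 shows.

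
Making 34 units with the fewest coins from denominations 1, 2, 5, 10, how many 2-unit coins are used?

2

Use the largest denomination that fits, subtract, and repeat.
34 = 3×10 + 2×2
Count of 2: 2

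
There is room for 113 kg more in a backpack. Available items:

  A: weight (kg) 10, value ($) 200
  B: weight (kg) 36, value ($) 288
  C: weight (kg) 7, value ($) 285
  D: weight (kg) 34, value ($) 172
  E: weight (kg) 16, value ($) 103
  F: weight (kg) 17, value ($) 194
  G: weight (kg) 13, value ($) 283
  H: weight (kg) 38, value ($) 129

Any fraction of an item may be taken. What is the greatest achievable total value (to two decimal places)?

Greedy by value/weight ratio, highest first.
Order: C (285/7=40.71) > G (283/13=21.77) > A (200/10=20.00) > F (194/17=11.41) > B (288/36=8.00) > E (103/16=6.44) > D (172/34=5.06) > H (129/38=3.39)
Fill: take C (7 @ 285) → take G (13 @ 283) → take A (10 @ 200) → take F (17 @ 194) → take B (36 @ 288) → take E (16 @ 103) → take 14/34 of D → 70.82; 113/113 used.
Total value = 1423.82

1423.82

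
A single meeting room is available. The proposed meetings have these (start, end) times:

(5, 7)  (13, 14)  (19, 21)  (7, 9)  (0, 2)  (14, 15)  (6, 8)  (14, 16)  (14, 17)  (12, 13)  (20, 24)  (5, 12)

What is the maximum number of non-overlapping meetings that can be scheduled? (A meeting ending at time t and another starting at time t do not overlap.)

7

Sorted by end: (0,2)  (5,7)  (6,8)  (7,9)  (5,12)  (12,13)  (13,14)  (14,15)  (14,16)  (14,17)  (19,21)  (20,24)
take (0,2); take (5,7); take (7,9); take (12,13); take (13,14); take (14,15); skip (14,16); skip (14,17); take (19,21).
Selected 7 meetings.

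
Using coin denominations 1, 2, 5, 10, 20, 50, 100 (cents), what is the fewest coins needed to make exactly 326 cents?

Use the largest denomination that fits, subtract, and repeat.
326 − 3×100→26 − 1×20→6 − 1×5→1 − 1×1→0
Total coins = 3 + 1 + 1 + 1 = 6

6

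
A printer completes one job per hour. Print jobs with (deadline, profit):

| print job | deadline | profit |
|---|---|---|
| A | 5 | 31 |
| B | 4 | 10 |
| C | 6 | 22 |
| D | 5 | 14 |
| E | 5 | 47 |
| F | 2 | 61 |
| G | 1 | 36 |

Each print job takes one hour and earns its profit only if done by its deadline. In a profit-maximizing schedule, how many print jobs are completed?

6

Take jobs in profit order; each goes to the latest open slot no later than its deadline.
Profit order: F=61 E=47 G=36 A=31 C=22 D=14 B=10
Assign: F→slot 2, E→slot 5, G→slot 1, A→slot 4, C→slot 6, D→slot 3, B skipped.
Slots: [1:G] [2:F] [3:D] [4:A] [5:E] [6:C]
6 of 7 scheduled.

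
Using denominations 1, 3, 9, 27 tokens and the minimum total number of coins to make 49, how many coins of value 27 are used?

49 = 1×27 + 2×9 + 1×3 + 1×1
Count of 27: 1

1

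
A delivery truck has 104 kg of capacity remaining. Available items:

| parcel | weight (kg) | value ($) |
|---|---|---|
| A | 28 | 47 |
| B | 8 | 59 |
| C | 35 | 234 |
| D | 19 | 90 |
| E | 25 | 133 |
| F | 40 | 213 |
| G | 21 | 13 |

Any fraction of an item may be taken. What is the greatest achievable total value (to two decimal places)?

617.72

Sort by value per unit weight and fill in that order.
Ratios (sorted): B 7.38, C 6.69, F 5.33, E 5.32, D 4.74, A 1.68, G 0.62
take B (8 @ 59); take C (35 @ 234); take F (40 @ 213); take 21/25 of E → 111.72. Capacity used 104/104.
Total value = 617.72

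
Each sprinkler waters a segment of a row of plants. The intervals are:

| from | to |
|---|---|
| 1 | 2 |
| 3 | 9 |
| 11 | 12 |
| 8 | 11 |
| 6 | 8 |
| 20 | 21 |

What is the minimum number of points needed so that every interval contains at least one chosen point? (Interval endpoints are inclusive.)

Sort by right endpoint; whenever an interval is uncovered, place a point at its right end.
Sorted: [1,2] [6,8] [3,9] [8,11] [11,12] [20,21]
{[1,2]} hit by 2; {[6,8],[3,9],[8,11]} hit by 8; {[11,12]} hit by 12; {[20,21]} hit by 21.
Points: 2, 8, 12, 21 (4 total).

4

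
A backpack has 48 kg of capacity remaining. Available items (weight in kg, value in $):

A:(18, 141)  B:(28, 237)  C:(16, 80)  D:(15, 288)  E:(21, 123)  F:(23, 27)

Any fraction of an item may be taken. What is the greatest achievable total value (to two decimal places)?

564.17

Order: D (288/15=19.20) > B (237/28=8.46) > A (141/18=7.83) > E (123/21=5.86) > C (80/16=5.00) > F (27/23=1.17)
Fill: take D (15 @ 288) → take B (28 @ 237) → take 5/18 of A → 39.17; 48/48 used.
Total value = 564.17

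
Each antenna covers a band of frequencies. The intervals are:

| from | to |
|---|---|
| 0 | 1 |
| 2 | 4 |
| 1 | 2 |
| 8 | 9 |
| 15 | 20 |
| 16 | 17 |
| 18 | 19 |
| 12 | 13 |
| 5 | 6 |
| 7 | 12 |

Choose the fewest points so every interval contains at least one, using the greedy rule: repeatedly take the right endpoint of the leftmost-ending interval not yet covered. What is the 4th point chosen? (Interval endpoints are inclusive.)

9

Sort by right endpoint; whenever an interval is uncovered, place a point at its right end.
Sorted: [0,1] [1,2] [2,4] [5,6] [8,9] [7,12] [12,13] [16,17] [18,19] [15,20]
{[0,1],[1,2]} hit by 1; {[2,4]} hit by 4; {[5,6]} hit by 6; {[8,9],[7,12]} hit by 9; {[12,13]} hit by 13; {[16,17]} hit by 17; {[18,19],[15,20]} hit by 19.
Points: 1, 4, 6, 9, 13, 17, 19 (7 total).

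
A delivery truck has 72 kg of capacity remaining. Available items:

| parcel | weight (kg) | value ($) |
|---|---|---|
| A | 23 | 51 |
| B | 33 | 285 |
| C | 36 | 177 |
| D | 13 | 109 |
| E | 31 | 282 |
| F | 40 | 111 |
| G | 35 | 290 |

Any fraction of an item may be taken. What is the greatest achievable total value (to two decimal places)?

Ratios (sorted): E 9.10, B 8.64, D 8.38, G 8.29, C 4.92, F 2.77, A 2.22
take E (31 @ 282); take B (33 @ 285); take 8/13 of D → 67.08. Capacity used 72/72.
Total value = 634.08

634.08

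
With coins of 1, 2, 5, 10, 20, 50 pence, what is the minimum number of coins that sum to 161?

161 − 3×50→11 − 1×10→1 − 1×1→0
Total coins = 3 + 1 + 1 = 5

5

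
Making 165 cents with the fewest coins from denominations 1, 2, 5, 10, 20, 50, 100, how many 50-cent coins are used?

165 = 1×100 + 1×50 + 1×10 + 1×5
Count of 50: 1

1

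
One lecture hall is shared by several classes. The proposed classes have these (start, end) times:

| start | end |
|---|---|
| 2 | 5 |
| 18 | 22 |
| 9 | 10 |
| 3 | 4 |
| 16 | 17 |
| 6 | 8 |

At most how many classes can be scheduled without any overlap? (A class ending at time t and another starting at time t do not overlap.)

5

Sorted by end: (3,4)  (2,5)  (6,8)  (9,10)  (16,17)  (18,22)
take (3,4); take (6,8); take (9,10); take (16,17); take (18,22).
Selected 5 classes.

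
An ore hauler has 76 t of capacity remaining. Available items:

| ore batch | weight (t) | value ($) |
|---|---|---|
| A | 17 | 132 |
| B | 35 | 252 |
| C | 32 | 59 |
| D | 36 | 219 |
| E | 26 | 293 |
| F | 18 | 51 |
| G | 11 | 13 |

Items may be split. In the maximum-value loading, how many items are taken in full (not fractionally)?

2

Greedy by value/weight ratio, highest first.
Order: E (293/26=11.27) > A (132/17=7.76) > B (252/35=7.20) > D (219/36=6.08) > F (51/18=2.83) > C (59/32=1.84) > G (13/11=1.18)
Fill: take E (26 @ 293) → take A (17 @ 132) → take 33/35 of B → 237.60; 76/76 used.
2 item(s) taken whole; one partial (take 33/35 of B).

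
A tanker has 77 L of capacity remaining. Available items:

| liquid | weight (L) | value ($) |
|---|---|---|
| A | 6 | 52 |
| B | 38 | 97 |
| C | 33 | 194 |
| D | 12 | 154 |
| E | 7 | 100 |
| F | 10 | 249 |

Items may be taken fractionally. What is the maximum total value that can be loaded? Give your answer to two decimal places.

771.97

Greedy by value/weight ratio, highest first.
Order: F (249/10=24.90) > E (100/7=14.29) > D (154/12=12.83) > A (52/6=8.67) > C (194/33=5.88) > B (97/38=2.55)
Fill: take F (10 @ 249) → take E (7 @ 100) → take D (12 @ 154) → take A (6 @ 52) → take C (33 @ 194) → take 9/38 of B → 22.97; 77/77 used.
Total value = 771.97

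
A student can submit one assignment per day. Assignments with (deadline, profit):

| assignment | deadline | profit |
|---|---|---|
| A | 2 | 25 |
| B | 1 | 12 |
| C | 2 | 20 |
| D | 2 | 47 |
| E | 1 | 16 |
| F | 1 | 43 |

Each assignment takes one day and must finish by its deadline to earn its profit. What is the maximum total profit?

By profit: D(d2,47), F(d1,43), A(d2,25), C(d2,20), E(d1,16), B(d1,12)
D→slot 2; F→slot 1; A skipped; C skipped; E skipped; B skipped.
Profit = 43 + 47 = 90

90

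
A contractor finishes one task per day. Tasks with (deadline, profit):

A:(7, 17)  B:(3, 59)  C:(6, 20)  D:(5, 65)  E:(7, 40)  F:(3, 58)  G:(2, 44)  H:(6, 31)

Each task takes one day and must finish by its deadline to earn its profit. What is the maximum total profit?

317

Profit order: D=65 B=59 F=58 G=44 E=40 H=31 C=20 A=17
Assign: D→slot 5, B→slot 3, F→slot 2, G→slot 1, E→slot 7, H→slot 6, C→slot 4, A skipped.
Slots: [1:G] [2:F] [3:B] [4:C] [5:D] [6:H] [7:E]
Profit = 44 + 58 + 59 + 20 + 65 + 31 + 40 = 317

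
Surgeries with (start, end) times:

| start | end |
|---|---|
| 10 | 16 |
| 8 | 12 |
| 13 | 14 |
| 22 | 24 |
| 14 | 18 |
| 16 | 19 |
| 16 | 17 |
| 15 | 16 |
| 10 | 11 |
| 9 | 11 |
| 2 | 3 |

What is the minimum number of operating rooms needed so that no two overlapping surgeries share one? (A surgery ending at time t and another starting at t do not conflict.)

The answer is the maximum number of intervals overlapping at any instant.
starts: [2, 8, 9, 10, 10, 13, 14, 15, 16, 16, 22]
ends:   [3, 11, 11, 12, 14, 16, 16, 17, 18, 19, 24]
s2→1 e3→0 s8→1 s9→2 s10→3 s10→4  — peak 4.

4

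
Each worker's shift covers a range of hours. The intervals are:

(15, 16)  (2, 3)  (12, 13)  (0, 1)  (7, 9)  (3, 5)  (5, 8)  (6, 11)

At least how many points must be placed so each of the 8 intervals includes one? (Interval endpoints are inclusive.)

5

By right end: [0,1]  [2,3]  [3,5]  [5,8]  [7,9]  [6,11]  [12,13]  [15,16]
[0,1] uncovered → point at 1; [2,3] uncovered → point at 3; [5,8] uncovered → point at 8; [12,13] uncovered → point at 13; [15,16] uncovered → point at 16.
Points: 1, 3, 8, 13, 16 (5 total).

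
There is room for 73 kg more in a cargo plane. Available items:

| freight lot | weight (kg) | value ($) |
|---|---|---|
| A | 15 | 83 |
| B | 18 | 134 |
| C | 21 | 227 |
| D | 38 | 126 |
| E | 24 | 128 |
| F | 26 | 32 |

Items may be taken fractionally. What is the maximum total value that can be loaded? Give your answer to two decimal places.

545.33

Greedy by value/weight ratio, highest first.
Ratios (sorted): C 10.81, B 7.44, A 5.53, E 5.33, D 3.32, F 1.23
take C (21 @ 227); take B (18 @ 134); take A (15 @ 83); take 19/24 of E → 101.33. Capacity used 73/73.
Total value = 545.33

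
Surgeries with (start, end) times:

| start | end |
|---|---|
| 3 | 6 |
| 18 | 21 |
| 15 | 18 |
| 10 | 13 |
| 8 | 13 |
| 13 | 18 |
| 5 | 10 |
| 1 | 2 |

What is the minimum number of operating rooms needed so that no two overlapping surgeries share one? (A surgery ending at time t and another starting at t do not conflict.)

starts: [1, 3, 5, 8, 10, 13, 15, 18]
ends:   [2, 6, 10, 13, 13, 18, 18, 21]
s1→1 e2→0 s3→1 s5→2  — peak 2.

2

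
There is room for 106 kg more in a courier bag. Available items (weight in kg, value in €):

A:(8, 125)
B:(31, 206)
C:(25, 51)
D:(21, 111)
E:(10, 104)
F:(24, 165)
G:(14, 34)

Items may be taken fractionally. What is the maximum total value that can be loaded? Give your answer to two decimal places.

740.14

Order: A (125/8=15.62) > E (104/10=10.40) > F (165/24=6.88) > B (206/31=6.65) > D (111/21=5.29) > G (34/14=2.43) > C (51/25=2.04)
Fill: take A (8 @ 125) → take E (10 @ 104) → take F (24 @ 165) → take B (31 @ 206) → take D (21 @ 111) → take 12/14 of G → 29.14; 106/106 used.
Total value = 740.14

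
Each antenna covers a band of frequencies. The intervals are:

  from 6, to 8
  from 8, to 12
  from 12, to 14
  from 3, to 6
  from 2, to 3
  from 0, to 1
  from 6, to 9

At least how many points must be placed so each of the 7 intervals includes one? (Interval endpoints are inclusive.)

By right end: [0,1]  [2,3]  [3,6]  [6,8]  [6,9]  [8,12]  [12,14]
[0,1] uncovered → point at 1; [2,3] uncovered → point at 3; [6,8] uncovered → point at 8; [12,14] uncovered → point at 14.
Points: 1, 3, 8, 14 (4 total).

4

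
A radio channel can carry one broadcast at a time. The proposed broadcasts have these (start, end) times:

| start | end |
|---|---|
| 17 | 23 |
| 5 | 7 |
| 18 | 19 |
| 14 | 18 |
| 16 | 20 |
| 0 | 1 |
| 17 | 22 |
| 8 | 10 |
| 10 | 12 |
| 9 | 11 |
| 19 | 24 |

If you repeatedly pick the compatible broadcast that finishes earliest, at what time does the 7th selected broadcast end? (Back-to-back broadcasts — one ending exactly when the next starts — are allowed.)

Sorted by end: (0,1)  (5,7)  (8,10)  (9,11)  (10,12)  (14,18)  (18,19)  (16,20)  (17,22)  (17,23)  (19,24)
take (0,1); take (5,7); take (8,10); take (10,12); take (14,18); take (18,19); skip (16,20); skip (17,22); skip (17,23); take (19,24).
Selected: (0,1) (5,7) (8,10) (10,12) (14,18) (18,19) (19,24)

24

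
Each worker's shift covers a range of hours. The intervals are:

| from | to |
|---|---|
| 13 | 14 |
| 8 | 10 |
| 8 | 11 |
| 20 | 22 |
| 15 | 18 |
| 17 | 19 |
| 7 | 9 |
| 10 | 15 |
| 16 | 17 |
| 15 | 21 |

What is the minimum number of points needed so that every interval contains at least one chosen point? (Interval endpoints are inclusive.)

4

Sorted: [7,9] [8,10] [8,11] [13,14] [10,15] [16,17] [15,18] [17,19] [15,21] [20,22]
{[7,9],[8,10],[8,11]} hit by 9; {[13,14],[10,15]} hit by 14; {[16,17],[15,18],[17,19],[15,21]} hit by 17; {[20,22]} hit by 22.
Points: 9, 14, 17, 22 (4 total).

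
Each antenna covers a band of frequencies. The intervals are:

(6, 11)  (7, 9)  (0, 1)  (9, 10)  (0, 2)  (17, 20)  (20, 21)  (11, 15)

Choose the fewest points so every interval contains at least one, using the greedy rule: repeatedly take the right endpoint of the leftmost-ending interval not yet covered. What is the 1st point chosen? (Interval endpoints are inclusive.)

1

By right end: [0,1]  [0,2]  [7,9]  [9,10]  [6,11]  [11,15]  [17,20]  [20,21]
[0,1] uncovered → point at 1; [7,9] uncovered → point at 9; [11,15] uncovered → point at 15; [17,20] uncovered → point at 20.
Points: 1, 9, 15, 20 (4 total).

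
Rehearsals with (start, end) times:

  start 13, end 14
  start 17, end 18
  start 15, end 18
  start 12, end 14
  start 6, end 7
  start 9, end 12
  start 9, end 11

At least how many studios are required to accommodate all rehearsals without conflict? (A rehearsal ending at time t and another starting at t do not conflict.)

Count concurrent intervals with a sweep; the peak is the room count.
starts: [6, 9, 9, 12, 13, 15, 17]
ends:   [7, 11, 12, 14, 14, 18, 18]
s6→1 e7→0 s9→1 s9→2  — peak 2.

2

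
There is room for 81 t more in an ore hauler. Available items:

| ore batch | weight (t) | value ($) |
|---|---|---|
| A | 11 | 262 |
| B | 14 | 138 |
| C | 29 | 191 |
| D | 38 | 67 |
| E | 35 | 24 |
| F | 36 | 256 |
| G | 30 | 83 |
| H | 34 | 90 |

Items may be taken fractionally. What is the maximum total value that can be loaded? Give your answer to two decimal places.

Greedy by value/weight ratio, highest first.
Ratios (sorted): A 23.82, B 9.86, F 7.11, C 6.59, G 2.77, H 2.65, D 1.76, E 0.69
take A (11 @ 262); take B (14 @ 138); take F (36 @ 256); take 20/29 of C → 131.72. Capacity used 81/81.
Total value = 787.72

787.72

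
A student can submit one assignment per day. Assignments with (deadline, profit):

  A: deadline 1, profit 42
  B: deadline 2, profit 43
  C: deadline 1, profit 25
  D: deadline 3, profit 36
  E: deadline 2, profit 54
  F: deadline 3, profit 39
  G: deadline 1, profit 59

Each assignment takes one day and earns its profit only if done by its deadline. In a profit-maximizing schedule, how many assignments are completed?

By profit: G(d1,59), E(d2,54), B(d2,43), A(d1,42), F(d3,39), D(d3,36), C(d1,25)
G→slot 1; E→slot 2; B skipped; A skipped; F→slot 3; D skipped; C skipped.
3 of 7 scheduled.

3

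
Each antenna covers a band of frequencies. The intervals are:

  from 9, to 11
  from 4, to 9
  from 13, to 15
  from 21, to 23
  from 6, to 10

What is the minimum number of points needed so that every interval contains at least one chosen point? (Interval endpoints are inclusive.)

3

Process intervals by earliest right end; each time one isn't hit yet, stab at its right endpoint.
Sorted: [4,9] [6,10] [9,11] [13,15] [21,23]
{[4,9],[6,10],[9,11]} hit by 9; {[13,15]} hit by 15; {[21,23]} hit by 23.
Points: 9, 15, 23 (3 total).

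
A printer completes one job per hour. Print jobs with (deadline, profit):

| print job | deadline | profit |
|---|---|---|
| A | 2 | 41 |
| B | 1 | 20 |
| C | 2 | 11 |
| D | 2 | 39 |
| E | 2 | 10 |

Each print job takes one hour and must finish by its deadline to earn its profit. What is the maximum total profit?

80

Take jobs in profit order; each goes to the latest open slot no later than its deadline.
By profit: A(d2,41), D(d2,39), B(d1,20), C(d2,11), E(d2,10)
A→slot 2; D→slot 1; B skipped; C skipped; E skipped.
Profit = 39 + 41 = 80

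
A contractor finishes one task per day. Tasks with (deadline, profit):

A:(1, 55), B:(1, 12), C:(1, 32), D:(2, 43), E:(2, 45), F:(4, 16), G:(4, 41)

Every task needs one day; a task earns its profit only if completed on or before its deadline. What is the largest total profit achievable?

157

Take jobs in profit order; each goes to the latest open slot no later than its deadline.
Profit order: A=55 E=45 D=43 G=41 C=32 F=16 B=12
Assign: A→slot 1, E→slot 2, D skipped, G→slot 4, C skipped, F→slot 3, B skipped.
Slots: [1:A] [2:E] [3:F] [4:G]
Profit = 55 + 45 + 16 + 41 = 157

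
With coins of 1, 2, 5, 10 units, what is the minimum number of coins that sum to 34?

5

34 = 3×10 + 2×2
Total coins = 3 + 2 = 5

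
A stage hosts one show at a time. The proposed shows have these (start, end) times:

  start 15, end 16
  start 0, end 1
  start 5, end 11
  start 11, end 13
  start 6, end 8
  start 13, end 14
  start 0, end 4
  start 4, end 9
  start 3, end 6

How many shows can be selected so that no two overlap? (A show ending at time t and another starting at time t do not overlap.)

6

By end time: (0,1), (0,4), (3,6), (6,8), (4,9), (5,11), (11,13), (13,14), (15,16).
Pick (0,1); next start ≥ 1 → (3,6); next start ≥ 6 → (6,8); next start ≥ 8 → (11,13); next start ≥ 13 → (13,14); next start ≥ 14 → (15,16).
Selected 6 shows.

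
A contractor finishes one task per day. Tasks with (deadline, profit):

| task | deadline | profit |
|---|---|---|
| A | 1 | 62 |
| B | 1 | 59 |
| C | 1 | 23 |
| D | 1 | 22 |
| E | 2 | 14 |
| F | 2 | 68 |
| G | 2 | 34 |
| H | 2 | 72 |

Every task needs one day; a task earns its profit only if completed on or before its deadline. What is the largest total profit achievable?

Sort by profit descending; place each in the latest free slot ≤ its deadline.
By profit: H(d2,72), F(d2,68), A(d1,62), B(d1,59), G(d2,34), C(d1,23), D(d1,22), E(d2,14)
H→slot 2; F→slot 1; A skipped; B skipped; G skipped; C skipped; D skipped; E skipped.
Profit = 68 + 72 = 140

140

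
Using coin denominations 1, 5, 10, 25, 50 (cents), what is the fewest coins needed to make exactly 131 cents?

131 − 2×50→31 − 1×25→6 − 1×5→1 − 1×1→0
Total coins = 2 + 1 + 1 + 1 = 5

5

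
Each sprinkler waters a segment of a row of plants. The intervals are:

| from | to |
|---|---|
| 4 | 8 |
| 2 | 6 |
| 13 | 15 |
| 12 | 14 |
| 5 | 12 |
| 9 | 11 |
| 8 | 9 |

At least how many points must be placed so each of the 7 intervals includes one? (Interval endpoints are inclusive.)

Sorted: [2,6] [4,8] [8,9] [9,11] [5,12] [12,14] [13,15]
{[2,6],[4,8]} hit by 6; {[8,9],[9,11],[5,12]} hit by 9; {[12,14],[13,15]} hit by 14.
Points: 6, 9, 14 (3 total).

3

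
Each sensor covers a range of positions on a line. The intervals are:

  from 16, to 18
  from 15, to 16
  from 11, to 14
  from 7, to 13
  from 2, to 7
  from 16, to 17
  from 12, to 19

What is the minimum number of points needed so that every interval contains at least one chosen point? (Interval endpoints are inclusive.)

Process intervals by earliest right end; each time one isn't hit yet, stab at its right endpoint.
Sorted: [2,7] [7,13] [11,14] [15,16] [16,17] [16,18] [12,19]
{[2,7],[7,13]} hit by 7; {[11,14]} hit by 14; {[15,16],[16,17],[16,18],[12,19]} hit by 16.
Points: 7, 14, 16 (3 total).

3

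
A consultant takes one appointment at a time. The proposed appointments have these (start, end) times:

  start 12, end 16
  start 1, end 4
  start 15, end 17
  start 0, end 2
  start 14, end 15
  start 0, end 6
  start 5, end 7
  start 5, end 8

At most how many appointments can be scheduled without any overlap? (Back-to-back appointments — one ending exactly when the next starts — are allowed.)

4

Greedy by earliest finish: after sorting by end time, pick each interval compatible with the last pick.
Sorted by end: (0,2)  (1,4)  (0,6)  (5,7)  (5,8)  (14,15)  (12,16)  (15,17)
take (0,2); skip (1,4); skip (0,6); take (5,7); take (14,15); take (15,17).
Selected 4 appointments.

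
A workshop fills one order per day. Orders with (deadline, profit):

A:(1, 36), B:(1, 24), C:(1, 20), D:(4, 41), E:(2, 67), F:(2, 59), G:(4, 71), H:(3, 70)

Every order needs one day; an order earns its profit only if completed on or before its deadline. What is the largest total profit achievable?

Sort by profit descending; place each in the latest free slot ≤ its deadline.
By profit: G(d4,71), H(d3,70), E(d2,67), F(d2,59), D(d4,41), A(d1,36), B(d1,24), C(d1,20)
G→slot 4; H→slot 3; E→slot 2; F→slot 1; D skipped; A skipped; B skipped; C skipped.
Profit = 59 + 67 + 70 + 71 = 267

267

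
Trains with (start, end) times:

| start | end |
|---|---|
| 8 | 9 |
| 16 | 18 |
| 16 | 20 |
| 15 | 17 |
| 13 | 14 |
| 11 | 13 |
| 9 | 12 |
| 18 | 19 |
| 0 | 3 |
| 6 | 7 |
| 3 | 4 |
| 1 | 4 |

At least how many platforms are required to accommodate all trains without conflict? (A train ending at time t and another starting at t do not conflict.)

3

Events (time:±→running): 0:+→1 1:+→2 3:-→1 3:+→2 4:-→1 4:-→0 6:+→1 7:-→0 8:+→1 9:-→0 9:+→1 11:+→2 12:-→1 13:-→0 13:+→1 14:-→0 15:+→1 16:+→2 16:+→3 … peak 3.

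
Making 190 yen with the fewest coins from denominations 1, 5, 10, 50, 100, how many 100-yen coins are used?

Use the largest denomination that fits, subtract, and repeat.
190 = 1×100 + 1×50 + 4×10
Count of 100: 1

1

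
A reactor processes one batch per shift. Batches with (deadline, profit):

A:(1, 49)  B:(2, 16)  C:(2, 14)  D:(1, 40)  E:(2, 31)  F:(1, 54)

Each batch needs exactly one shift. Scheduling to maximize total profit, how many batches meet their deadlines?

2

Take jobs in profit order; each goes to the latest open slot no later than its deadline.
By profit: F(d1,54), A(d1,49), D(d1,40), E(d2,31), B(d2,16), C(d2,14)
F→slot 1; A skipped; D skipped; E→slot 2; B skipped; C skipped.
2 of 6 scheduled.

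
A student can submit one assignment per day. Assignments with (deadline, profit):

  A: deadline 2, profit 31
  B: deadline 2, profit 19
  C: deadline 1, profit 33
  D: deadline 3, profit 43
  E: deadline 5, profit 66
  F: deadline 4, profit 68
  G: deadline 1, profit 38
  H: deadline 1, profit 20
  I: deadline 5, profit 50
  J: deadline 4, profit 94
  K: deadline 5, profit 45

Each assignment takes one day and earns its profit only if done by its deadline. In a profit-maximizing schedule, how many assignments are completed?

5

Sort by profit descending; place each in the latest free slot ≤ its deadline.
Profit order: J=94 F=68 E=66 I=50 K=45 D=43 G=38 C=33 A=31 H=20 B=19
Assign: J→slot 4, F→slot 3, E→slot 5, I→slot 2, K→slot 1, D skipped, G skipped, C skipped, A skipped, H skipped, B skipped.
Slots: [1:K] [2:I] [3:F] [4:J] [5:E]
5 of 11 scheduled.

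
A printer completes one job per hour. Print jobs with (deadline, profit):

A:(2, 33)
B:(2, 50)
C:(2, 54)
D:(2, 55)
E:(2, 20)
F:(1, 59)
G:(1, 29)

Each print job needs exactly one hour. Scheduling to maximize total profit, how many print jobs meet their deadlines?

2

Profit order: F=59 D=55 C=54 B=50 A=33 G=29 E=20
Assign: F→slot 1, D→slot 2, C skipped, B skipped, A skipped, G skipped, E skipped.
Slots: [1:F] [2:D]
2 of 7 scheduled.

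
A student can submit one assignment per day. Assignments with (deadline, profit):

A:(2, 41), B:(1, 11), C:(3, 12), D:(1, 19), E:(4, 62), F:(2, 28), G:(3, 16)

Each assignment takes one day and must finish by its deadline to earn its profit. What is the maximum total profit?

By profit: E(d4,62), A(d2,41), F(d2,28), D(d1,19), G(d3,16), C(d3,12), B(d1,11)
E→slot 4; A→slot 2; F→slot 1; D skipped; G→slot 3; C skipped; B skipped.
Profit = 28 + 41 + 16 + 62 = 147

147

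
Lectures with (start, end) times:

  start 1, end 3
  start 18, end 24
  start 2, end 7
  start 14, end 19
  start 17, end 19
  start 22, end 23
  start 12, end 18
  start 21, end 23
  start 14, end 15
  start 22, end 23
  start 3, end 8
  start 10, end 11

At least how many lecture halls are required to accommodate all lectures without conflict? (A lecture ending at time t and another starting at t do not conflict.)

starts: [1, 2, 3, 10, 12, 14, 14, 17, 18, 21, 22, 22]
ends:   [3, 7, 8, 11, 15, 18, 19, 19, 23, 23, 23, 24]
s1→1 s2→2 e3→1 s3→2 e7→1 e8→0 s10→1 e11→0 s12→1 s14→2 s14→3 e15→2 s17→3 e18→2 s18→3 e19→2 e19→1 s21→2 s22→3 s22→4  — peak 4.

4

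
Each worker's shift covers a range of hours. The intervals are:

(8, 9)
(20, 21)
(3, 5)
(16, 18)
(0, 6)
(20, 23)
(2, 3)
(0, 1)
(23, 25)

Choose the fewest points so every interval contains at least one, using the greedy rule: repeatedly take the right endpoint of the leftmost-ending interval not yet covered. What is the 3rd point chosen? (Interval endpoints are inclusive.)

9

Process intervals by earliest right end; each time one isn't hit yet, stab at its right endpoint.
By right end: [0,1]  [2,3]  [3,5]  [0,6]  [8,9]  [16,18]  [20,21]  [20,23]  [23,25]
[0,1] uncovered → point at 1; [2,3] uncovered → point at 3; [8,9] uncovered → point at 9; [16,18] uncovered → point at 18; [20,21] uncovered → point at 21; [23,25] uncovered → point at 25.
Points: 1, 3, 9, 18, 21, 25 (6 total).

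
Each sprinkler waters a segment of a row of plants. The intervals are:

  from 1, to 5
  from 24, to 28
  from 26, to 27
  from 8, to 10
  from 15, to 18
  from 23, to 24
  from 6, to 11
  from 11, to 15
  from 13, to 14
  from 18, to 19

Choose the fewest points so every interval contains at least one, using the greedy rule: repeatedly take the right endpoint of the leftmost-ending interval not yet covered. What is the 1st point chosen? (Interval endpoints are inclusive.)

5

Sort by right endpoint; whenever an interval is uncovered, place a point at its right end.
Sorted: [1,5] [8,10] [6,11] [13,14] [11,15] [15,18] [18,19] [23,24] [26,27] [24,28]
{[1,5]} hit by 5; {[8,10],[6,11]} hit by 10; {[13,14],[11,15]} hit by 14; {[15,18],[18,19]} hit by 18; {[23,24]} hit by 24; {[26,27],[24,28]} hit by 27.
Points: 5, 10, 14, 18, 24, 27 (6 total).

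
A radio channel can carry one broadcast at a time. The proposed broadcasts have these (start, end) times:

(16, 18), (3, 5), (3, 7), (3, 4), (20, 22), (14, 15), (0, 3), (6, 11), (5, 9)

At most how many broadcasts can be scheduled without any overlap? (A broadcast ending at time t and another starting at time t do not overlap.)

Order by finish time; keep every interval that doesn't clash with the previous kept one.
Sorted by end: (0,3)  (3,4)  (3,5)  (3,7)  (5,9)  (6,11)  (14,15)  (16,18)  (20,22)
take (0,3); take (3,4); take (5,9); take (14,15); take (16,18); take (20,22).
Selected 6 broadcasts.

6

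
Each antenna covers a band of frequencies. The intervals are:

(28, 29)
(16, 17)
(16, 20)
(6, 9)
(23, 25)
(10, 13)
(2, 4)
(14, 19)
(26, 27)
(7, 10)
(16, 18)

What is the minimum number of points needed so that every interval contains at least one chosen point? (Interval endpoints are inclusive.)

Sorted: [2,4] [6,9] [7,10] [10,13] [16,17] [16,18] [14,19] [16,20] [23,25] [26,27] [28,29]
{[2,4]} hit by 4; {[6,9],[7,10]} hit by 9; {[10,13]} hit by 13; {[16,17],[16,18],[14,19],[16,20]} hit by 17; {[23,25]} hit by 25; {[26,27]} hit by 27; {[28,29]} hit by 29.
Points: 4, 9, 13, 17, 25, 27, 29 (7 total).

7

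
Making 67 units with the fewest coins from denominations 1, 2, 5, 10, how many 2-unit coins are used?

1

67 − 6×10→7 − 1×5→2 − 1×2→0
Count of 2: 1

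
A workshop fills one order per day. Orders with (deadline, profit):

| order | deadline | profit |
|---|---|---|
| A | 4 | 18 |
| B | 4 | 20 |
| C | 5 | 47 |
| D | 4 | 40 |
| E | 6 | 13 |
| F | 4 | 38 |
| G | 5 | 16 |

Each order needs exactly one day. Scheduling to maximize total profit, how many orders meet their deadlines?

6

Profit order: C=47 D=40 F=38 B=20 A=18 G=16 E=13
Assign: C→slot 5, D→slot 4, F→slot 3, B→slot 2, A→slot 1, G skipped, E→slot 6.
Slots: [1:A] [2:B] [3:F] [4:D] [5:C] [6:E]
6 of 7 scheduled.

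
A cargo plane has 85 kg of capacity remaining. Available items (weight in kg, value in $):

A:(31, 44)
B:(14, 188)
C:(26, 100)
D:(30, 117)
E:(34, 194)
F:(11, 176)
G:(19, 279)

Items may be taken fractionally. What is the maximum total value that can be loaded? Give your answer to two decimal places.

864.30

Greedy by value/weight ratio, highest first.
Order: F (176/11=16.00) > G (279/19=14.68) > B (188/14=13.43) > E (194/34=5.71) > D (117/30=3.90) > C (100/26=3.85) > A (44/31=1.42)
Fill: take F (11 @ 176) → take G (19 @ 279) → take B (14 @ 188) → take E (34 @ 194) → take 7/30 of D → 27.30; 85/85 used.
Total value = 864.30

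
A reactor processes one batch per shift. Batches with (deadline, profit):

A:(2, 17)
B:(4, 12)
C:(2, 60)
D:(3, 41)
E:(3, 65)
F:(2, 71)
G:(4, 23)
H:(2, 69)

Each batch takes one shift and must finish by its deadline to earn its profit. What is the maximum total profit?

228

Profit order: F=71 H=69 E=65 C=60 D=41 G=23 A=17 B=12
Assign: F→slot 2, H→slot 1, E→slot 3, C skipped, D skipped, G→slot 4, A skipped, B skipped.
Slots: [1:H] [2:F] [3:E] [4:G]
Profit = 69 + 71 + 65 + 23 = 228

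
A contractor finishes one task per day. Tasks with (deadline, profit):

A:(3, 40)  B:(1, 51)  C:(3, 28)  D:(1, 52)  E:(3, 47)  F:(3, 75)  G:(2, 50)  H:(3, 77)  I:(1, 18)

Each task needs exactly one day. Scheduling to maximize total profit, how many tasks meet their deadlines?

3

Sort by profit descending; place each in the latest free slot ≤ its deadline.
By profit: H(d3,77), F(d3,75), D(d1,52), B(d1,51), G(d2,50), E(d3,47), A(d3,40), C(d3,28), I(d1,18)
H→slot 3; F→slot 2; D→slot 1; B skipped; G skipped; E skipped; A skipped; C skipped; I skipped.
3 of 9 scheduled.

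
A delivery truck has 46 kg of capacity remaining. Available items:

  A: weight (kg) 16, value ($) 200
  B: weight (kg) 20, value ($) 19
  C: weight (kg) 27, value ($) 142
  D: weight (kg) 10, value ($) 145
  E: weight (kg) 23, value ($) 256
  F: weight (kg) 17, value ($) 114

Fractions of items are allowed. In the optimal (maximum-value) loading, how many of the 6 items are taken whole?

Sort by value per unit weight and fill in that order.
Order: D (145/10=14.50) > A (200/16=12.50) > E (256/23=11.13) > F (114/17=6.71) > C (142/27=5.26) > B (19/20=0.95)
Fill: take D (10 @ 145) → take A (16 @ 200) → take 20/23 of E → 222.61; 46/46 used.
2 item(s) taken whole; one partial (take 20/23 of E).

2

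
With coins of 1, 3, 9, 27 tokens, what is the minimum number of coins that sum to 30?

Greedy: take as many of the largest coin as possible, then repeat with the remainder.
30 − 1×27→3 − 1×3→0
Total coins = 1 + 1 = 2

2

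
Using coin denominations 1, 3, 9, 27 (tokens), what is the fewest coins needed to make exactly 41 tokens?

Use the largest denomination that fits, subtract, and repeat.
41 = 1×27 + 1×9 + 1×3 + 2×1
Total coins = 1 + 1 + 1 + 2 = 5

5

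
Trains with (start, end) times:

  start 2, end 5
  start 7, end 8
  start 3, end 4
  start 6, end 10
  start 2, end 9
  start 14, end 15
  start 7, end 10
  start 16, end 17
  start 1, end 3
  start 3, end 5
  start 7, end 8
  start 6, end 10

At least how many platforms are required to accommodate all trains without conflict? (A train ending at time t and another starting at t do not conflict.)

The answer is the maximum number of intervals overlapping at any instant.
starts: [1, 2, 2, 3, 3, 6, 6, 7, 7, 7, 14, 16]
ends:   [3, 4, 5, 5, 8, 8, 9, 10, 10, 10, 15, 17]
s1→1 s2→2 s2→3 e3→2 s3→3 s3→4 e4→3 e5→2 e5→1 s6→2 s6→3 s7→4 s7→5 s7→6  — peak 6.

6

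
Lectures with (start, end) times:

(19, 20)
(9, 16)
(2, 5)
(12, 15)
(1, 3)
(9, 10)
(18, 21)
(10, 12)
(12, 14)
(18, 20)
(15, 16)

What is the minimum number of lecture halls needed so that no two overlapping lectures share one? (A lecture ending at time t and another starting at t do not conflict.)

Events (time:±→running): 1:+→1 2:+→2 3:-→1 5:-→0 9:+→1 9:+→2 10:-→1 10:+→2 12:-→1 12:+→2 12:+→3 … peak 3.

3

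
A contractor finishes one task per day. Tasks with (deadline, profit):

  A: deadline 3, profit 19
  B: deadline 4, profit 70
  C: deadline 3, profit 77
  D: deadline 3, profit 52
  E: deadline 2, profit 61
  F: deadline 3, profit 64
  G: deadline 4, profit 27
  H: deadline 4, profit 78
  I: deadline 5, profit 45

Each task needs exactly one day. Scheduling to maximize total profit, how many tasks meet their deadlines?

5

By profit: H(d4,78), C(d3,77), B(d4,70), F(d3,64), E(d2,61), D(d3,52), I(d5,45), G(d4,27), A(d3,19)
H→slot 4; C→slot 3; B→slot 2; F→slot 1; E skipped; D skipped; I→slot 5; G skipped; A skipped.
5 of 9 scheduled.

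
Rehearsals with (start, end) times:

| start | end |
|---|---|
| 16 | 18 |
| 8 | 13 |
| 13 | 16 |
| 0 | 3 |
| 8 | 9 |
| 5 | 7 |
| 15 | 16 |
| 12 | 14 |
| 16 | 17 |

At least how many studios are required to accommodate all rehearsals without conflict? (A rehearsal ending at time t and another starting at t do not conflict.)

starts: [0, 5, 8, 8, 12, 13, 15, 16, 16]
ends:   [3, 7, 9, 13, 14, 16, 16, 17, 18]
s0→1 e3→0 s5→1 e7→0 s8→1 s8→2  — peak 2.

2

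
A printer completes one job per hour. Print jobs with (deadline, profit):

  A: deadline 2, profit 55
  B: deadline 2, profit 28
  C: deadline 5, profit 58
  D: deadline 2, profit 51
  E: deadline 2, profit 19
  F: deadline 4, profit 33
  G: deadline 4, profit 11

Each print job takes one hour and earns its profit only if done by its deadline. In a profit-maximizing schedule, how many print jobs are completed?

5

By profit: C(d5,58), A(d2,55), D(d2,51), F(d4,33), B(d2,28), E(d2,19), G(d4,11)
C→slot 5; A→slot 2; D→slot 1; F→slot 4; B skipped; E skipped; G→slot 3.
5 of 7 scheduled.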